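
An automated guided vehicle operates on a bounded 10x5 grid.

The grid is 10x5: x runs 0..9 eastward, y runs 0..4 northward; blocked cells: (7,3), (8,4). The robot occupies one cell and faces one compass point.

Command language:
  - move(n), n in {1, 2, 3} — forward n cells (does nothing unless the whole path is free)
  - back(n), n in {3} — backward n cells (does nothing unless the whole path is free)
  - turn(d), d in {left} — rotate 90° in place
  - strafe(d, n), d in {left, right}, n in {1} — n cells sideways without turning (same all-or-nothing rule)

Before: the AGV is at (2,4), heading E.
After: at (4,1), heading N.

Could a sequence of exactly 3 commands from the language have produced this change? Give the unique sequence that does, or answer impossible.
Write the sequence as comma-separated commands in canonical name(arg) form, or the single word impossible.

move(2), turn(left), back(3)

key: running back(3) before move(2) would end elsewhere — order is forced
from: at (2,4), heading E
step 1 (move(2)): at (4,4), heading E
step 2 (turn(left)): at (4,4), heading N
step 3 (back(3)): at (4,1), heading N
all 343 alternatives checked — unique.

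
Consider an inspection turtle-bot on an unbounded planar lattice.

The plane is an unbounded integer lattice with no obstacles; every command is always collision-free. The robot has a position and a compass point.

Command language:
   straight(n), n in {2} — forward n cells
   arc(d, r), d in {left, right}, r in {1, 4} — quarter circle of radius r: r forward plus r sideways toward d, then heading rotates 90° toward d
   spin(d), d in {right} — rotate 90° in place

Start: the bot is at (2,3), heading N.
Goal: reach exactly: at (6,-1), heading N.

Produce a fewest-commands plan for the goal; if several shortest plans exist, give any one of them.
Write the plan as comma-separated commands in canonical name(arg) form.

arc(right, 4), arc(right, 4), arc(right, 4), spin(right)

begin: at (2,3), heading N
step 1 (arc(right, 4)): at (6,7), heading E
step 2 (arc(right, 4)): at (10,3), heading S
step 3 (arc(right, 4)): at (6,-1), heading W
step 4 (spin(right)): at (6,-1), heading N
shorter routes all fall short; 4 is best.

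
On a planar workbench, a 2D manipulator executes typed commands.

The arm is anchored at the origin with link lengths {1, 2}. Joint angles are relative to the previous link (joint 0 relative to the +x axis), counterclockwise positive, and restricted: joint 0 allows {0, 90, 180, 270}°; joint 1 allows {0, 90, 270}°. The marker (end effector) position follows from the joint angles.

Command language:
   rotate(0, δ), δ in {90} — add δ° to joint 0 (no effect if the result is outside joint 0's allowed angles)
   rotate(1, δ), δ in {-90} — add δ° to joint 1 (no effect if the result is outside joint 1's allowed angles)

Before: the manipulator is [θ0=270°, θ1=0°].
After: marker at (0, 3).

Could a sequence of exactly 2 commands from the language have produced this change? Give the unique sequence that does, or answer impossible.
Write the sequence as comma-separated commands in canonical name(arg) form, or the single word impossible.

rotate(0, 90), rotate(0, 90)

begin: [θ0=270°, θ1=0°]
t=1 rotate(0, 90) ⇒ [θ0=0°, θ1=0°]
t=2 rotate(0, 90) ⇒ [θ0=90°, θ1=0°]
all 4 alternatives checked — unique.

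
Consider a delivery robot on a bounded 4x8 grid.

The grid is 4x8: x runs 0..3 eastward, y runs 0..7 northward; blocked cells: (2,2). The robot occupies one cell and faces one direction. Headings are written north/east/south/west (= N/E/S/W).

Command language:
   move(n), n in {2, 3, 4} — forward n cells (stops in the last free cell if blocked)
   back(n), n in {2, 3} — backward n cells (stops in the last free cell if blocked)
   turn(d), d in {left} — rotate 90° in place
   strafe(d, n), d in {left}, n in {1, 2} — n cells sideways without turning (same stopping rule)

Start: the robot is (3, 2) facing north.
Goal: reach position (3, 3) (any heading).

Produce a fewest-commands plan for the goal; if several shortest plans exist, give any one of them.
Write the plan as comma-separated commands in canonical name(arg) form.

back(2), move(3)

start: (3, 2) facing north
step 1 (back(2)): (3, 0) facing north
step 2 (move(3)): (3, 3) facing north
no 1-step plan works, so 2 is optimal.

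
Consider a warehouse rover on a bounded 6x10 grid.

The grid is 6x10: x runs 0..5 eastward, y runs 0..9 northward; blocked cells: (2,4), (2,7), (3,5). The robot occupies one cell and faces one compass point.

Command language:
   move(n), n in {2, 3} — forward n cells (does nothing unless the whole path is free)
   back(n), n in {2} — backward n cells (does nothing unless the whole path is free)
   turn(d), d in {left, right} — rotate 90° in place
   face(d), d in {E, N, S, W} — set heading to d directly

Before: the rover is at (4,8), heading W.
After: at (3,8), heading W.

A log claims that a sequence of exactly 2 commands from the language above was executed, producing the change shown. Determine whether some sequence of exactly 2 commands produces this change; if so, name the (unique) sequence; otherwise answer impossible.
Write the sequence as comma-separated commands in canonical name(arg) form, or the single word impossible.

move(3), back(2)

key: still facing W at the end — nothing in the sequence rotates
from: at (4,8), heading W
t=1 move(3) ⇒ at (1,8), heading W
t=2 back(2) ⇒ at (3,8), heading W
all 81 alternatives checked — unique.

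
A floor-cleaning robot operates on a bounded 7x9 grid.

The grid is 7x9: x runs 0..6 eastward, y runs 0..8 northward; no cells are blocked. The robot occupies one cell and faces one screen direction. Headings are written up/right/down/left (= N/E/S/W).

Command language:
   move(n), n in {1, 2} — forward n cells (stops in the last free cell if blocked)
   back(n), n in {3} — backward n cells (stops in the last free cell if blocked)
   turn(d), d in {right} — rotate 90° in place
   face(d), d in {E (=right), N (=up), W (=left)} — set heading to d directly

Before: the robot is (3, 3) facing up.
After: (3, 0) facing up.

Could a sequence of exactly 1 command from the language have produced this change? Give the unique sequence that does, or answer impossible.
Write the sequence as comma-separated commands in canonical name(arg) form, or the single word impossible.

back(3)

key: heading stays N — the single command does not turn
initial: (3, 3) facing up
[1] after back(3): (3, 0) facing up
uniquely the one of 7 1-step routes that fits.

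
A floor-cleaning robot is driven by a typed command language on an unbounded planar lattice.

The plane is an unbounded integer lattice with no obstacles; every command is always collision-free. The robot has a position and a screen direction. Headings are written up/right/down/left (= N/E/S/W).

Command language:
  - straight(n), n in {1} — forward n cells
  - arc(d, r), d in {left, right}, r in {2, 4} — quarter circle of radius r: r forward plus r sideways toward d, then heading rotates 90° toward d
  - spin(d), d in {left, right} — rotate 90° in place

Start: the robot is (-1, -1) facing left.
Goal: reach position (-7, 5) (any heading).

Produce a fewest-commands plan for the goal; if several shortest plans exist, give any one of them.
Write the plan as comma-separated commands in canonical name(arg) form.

from: (-1, -1) facing left
step 1 (arc(right, 4)): (-5, 3) facing up
step 2 (arc(left, 2)): (-7, 5) facing left
nothing shorter than 2 reaches the goal.

arc(right, 4), arc(left, 2)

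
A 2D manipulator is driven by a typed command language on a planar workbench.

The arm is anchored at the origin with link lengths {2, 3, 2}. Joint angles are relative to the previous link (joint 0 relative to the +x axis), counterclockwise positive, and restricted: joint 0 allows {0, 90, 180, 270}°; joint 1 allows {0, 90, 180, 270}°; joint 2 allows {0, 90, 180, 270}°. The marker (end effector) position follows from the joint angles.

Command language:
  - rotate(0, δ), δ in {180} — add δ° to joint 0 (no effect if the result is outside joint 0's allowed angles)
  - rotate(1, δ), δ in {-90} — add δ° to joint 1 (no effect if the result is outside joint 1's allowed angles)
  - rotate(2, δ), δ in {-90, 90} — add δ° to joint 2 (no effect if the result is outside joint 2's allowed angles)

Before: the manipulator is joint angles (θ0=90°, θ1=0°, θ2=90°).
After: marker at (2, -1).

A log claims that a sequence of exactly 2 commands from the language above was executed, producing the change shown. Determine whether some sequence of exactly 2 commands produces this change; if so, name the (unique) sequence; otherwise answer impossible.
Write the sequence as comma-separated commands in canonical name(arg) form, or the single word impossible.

rotate(1, -90), rotate(1, -90)

from: joint angles (θ0=90°, θ1=0°, θ2=90°)
1. rotate(1, -90) → joint angles (θ0=90°, θ1=270°, θ2=90°)
2. rotate(1, -90) → joint angles (θ0=90°, θ1=180°, θ2=90°)
uniquely the one of 16 2-step routes that fits.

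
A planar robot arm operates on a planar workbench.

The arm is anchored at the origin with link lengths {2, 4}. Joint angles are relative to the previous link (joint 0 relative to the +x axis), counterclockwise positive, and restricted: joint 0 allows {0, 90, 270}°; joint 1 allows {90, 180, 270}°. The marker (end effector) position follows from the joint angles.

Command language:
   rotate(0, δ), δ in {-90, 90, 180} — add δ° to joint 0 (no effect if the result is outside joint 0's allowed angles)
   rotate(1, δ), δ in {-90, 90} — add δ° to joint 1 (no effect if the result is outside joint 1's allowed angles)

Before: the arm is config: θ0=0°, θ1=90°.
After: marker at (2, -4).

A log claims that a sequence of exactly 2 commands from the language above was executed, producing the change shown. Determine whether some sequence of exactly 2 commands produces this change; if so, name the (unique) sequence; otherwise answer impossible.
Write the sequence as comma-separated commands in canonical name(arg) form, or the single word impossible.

t0: config: θ0=0°, θ1=90°
[1] after rotate(1, 90): config: θ0=0°, θ1=180°
[2] after rotate(1, 90): config: θ0=0°, θ1=270°
no rival 2-sequence matches.

rotate(1, 90), rotate(1, 90)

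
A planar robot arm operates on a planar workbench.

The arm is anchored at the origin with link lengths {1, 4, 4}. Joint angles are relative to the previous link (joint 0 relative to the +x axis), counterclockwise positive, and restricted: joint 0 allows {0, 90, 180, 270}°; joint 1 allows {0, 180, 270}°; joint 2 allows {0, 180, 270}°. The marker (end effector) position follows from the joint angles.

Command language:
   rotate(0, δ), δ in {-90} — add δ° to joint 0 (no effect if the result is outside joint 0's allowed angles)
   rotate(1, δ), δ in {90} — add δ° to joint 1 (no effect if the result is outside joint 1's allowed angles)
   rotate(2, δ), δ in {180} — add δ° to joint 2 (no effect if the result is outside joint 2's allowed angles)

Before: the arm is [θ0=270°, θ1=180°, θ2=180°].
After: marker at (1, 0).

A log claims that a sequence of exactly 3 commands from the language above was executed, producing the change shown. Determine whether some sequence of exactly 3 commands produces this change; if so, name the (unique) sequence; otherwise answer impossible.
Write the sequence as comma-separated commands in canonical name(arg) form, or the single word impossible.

rotate(0, -90), rotate(0, -90), rotate(0, -90)

start: [θ0=270°, θ1=180°, θ2=180°]
1. rotate(0, -90) → [θ0=180°, θ1=180°, θ2=180°]
2. rotate(0, -90) → [θ0=90°, θ1=180°, θ2=180°]
3. rotate(0, -90) → [θ0=0°, θ1=180°, θ2=180°]
uniquely the one of 27 3-step routes that fits.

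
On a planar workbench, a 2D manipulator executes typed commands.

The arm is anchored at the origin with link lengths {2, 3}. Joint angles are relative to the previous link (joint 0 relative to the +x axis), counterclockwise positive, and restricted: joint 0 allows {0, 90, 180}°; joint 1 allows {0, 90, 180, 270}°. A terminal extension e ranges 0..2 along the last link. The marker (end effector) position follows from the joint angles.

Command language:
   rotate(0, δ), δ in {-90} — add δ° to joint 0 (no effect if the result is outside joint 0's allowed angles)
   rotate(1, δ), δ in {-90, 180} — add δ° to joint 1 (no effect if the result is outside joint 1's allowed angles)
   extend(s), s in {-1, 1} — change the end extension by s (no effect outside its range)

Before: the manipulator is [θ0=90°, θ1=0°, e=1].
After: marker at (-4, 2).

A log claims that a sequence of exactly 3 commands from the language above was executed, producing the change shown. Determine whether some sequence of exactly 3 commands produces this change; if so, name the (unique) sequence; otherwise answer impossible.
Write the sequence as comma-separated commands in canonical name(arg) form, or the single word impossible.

rotate(1, -90), rotate(1, -90), rotate(1, -90)

start: [θ0=90°, θ1=0°, e=1]
1. rotate(1, -90) → [θ0=90°, θ1=270°, e=1]
2. rotate(1, -90) → [θ0=90°, θ1=180°, e=1]
3. rotate(1, -90) → [θ0=90°, θ1=90°, e=1]
uniquely the one of 125 3-step routes that fits.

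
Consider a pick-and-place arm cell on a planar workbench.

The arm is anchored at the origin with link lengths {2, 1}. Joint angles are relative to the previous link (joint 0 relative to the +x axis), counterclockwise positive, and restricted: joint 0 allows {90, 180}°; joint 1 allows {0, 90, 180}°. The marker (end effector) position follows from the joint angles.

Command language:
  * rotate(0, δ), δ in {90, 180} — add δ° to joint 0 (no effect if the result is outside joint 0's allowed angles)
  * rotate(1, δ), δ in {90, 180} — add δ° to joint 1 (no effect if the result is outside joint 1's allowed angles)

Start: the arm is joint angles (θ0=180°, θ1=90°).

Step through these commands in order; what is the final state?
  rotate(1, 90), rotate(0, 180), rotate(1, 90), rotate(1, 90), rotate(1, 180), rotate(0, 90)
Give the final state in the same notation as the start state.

t0: joint angles (θ0=180°, θ1=90°)
1. rotate(1, 90) → joint angles (θ0=180°, θ1=180°)
2. rotate(0, 180) → joint angles (θ0=180°, θ1=180°)
3. rotate(1, 90) → joint angles (θ0=180°, θ1=180°)
4. rotate(1, 90) → joint angles (θ0=180°, θ1=180°)
5. rotate(1, 180) → joint angles (θ0=180°, θ1=0°)
6. rotate(0, 90) → joint angles (θ0=180°, θ1=0°)

joint angles (θ0=180°, θ1=0°)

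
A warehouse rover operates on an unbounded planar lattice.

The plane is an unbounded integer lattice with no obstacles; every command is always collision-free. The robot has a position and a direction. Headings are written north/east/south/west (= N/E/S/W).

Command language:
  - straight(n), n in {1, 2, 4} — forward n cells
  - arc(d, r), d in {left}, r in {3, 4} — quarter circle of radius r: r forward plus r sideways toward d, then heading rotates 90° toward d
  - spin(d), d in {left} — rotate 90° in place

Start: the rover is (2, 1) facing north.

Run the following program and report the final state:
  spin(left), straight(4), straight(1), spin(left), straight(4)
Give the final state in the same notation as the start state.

begin: (2, 1) facing north
[1] after spin(left): (2, 1) facing west
[2] after straight(4): (-2, 1) facing west
[3] after straight(1): (-3, 1) facing west
[4] after spin(left): (-3, 1) facing south
[5] after straight(4): (-3, -3) facing south

(-3, -3) facing south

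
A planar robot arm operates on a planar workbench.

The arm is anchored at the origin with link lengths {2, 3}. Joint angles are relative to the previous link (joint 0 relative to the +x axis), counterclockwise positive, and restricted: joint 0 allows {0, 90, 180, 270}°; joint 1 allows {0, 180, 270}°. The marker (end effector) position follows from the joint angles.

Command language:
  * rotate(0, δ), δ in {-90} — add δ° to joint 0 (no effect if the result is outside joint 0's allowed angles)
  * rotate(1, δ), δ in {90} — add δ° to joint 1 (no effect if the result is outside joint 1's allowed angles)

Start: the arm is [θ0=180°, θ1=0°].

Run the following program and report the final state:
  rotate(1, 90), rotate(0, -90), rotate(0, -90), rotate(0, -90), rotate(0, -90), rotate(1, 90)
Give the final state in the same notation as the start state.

[θ0=180°, θ1=0°]

t0: [θ0=180°, θ1=0°]
1. rotate(1, 90) → [θ0=180°, θ1=0°]
2. rotate(0, -90) → [θ0=90°, θ1=0°]
3. rotate(0, -90) → [θ0=0°, θ1=0°]
4. rotate(0, -90) → [θ0=270°, θ1=0°]
5. rotate(0, -90) → [θ0=180°, θ1=0°]
6. rotate(1, 90) → [θ0=180°, θ1=0°]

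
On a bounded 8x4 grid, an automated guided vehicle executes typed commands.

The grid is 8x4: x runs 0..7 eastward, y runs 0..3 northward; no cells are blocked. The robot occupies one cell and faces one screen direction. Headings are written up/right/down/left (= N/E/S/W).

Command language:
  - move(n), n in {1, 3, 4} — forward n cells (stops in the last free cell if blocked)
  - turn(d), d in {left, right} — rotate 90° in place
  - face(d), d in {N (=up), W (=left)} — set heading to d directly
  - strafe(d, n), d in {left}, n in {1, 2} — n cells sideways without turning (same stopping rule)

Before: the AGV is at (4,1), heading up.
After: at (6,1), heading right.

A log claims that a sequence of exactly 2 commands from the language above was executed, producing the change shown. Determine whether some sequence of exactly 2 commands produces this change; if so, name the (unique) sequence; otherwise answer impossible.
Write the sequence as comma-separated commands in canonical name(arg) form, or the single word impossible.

all 81 sequences checked — none match.

impossible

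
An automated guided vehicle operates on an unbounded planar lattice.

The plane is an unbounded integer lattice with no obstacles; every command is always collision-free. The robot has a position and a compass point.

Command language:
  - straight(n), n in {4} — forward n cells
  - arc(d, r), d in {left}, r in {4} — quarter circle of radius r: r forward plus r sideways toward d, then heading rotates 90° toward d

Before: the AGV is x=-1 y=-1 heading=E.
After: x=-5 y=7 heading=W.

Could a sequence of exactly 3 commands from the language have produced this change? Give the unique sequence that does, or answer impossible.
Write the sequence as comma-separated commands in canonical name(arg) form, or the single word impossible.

arc(left, 4), arc(left, 4), straight(4)

key: running straight(4) before arc(left, 4) would end elsewhere — order is forced
start: x=-1 y=-1 heading=E
[1] after arc(left, 4): x=3 y=3 heading=N
[2] after arc(left, 4): x=-1 y=7 heading=W
[3] after straight(4): x=-5 y=7 heading=W
no rival 3-sequence matches.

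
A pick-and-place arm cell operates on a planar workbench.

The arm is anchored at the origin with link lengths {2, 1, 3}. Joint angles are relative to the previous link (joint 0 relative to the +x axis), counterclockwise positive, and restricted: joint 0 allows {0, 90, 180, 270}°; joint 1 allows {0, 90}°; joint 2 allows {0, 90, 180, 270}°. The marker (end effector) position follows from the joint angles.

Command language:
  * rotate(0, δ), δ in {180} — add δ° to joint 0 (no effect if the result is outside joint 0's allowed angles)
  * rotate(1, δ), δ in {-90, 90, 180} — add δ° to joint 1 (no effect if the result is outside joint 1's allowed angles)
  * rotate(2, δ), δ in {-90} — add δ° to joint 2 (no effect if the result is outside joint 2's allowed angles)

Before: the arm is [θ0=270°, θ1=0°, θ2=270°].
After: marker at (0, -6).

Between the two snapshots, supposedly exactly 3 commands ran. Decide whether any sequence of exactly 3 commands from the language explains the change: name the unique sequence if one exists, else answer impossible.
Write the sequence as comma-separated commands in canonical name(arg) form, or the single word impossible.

start: [θ0=270°, θ1=0°, θ2=270°]
[1] after rotate(2, -90): [θ0=270°, θ1=0°, θ2=180°]
[2] after rotate(2, -90): [θ0=270°, θ1=0°, θ2=90°]
[3] after rotate(2, -90): [θ0=270°, θ1=0°, θ2=0°]
uniquely the one of 125 3-step routes that fits.

rotate(2, -90), rotate(2, -90), rotate(2, -90)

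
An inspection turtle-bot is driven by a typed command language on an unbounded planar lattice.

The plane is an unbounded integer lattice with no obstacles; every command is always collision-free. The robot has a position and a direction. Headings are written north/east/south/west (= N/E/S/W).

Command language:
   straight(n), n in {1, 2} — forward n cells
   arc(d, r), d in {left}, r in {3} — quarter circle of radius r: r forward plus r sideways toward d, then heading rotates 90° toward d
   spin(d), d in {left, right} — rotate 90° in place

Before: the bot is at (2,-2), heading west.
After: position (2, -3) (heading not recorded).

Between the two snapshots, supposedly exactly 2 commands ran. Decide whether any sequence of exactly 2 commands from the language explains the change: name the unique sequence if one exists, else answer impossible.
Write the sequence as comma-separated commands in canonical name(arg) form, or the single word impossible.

key: running straight(1) before spin(left) would end elsewhere — order is forced
begin: at (2,-2), heading west
step 1 (spin(left)): at (2,-2), heading south
step 2 (straight(1)): at (2,-3), heading south
all 25 alternatives checked — unique.

spin(left), straight(1)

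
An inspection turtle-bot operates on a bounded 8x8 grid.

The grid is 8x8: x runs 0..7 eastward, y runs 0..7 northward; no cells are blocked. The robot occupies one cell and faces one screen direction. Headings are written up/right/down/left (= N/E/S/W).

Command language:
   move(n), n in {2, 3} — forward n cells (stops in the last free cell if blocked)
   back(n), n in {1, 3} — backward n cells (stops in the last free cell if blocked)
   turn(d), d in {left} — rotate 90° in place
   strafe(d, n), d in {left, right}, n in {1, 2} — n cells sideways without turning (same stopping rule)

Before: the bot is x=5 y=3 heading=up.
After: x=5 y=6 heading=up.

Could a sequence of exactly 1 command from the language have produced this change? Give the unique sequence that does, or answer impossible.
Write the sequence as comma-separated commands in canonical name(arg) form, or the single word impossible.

key: heading stays N — the single command does not turn
t0: x=5 y=3 heading=up
[1] after move(3): x=5 y=6 heading=up
no rival 1-sequence matches.

move(3)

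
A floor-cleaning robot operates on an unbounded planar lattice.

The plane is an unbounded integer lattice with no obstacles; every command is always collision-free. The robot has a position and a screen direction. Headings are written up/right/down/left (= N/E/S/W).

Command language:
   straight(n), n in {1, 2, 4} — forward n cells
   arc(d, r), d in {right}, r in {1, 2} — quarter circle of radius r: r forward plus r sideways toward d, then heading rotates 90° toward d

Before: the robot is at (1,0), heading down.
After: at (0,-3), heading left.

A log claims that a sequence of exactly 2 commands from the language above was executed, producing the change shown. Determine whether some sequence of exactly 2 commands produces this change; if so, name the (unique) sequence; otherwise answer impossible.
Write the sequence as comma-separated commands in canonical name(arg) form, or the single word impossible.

key: position moved to (0,-3) AND the heading swung to W — translation plus rotation needed
from: at (1,0), heading down
1. straight(2) → at (1,-2), heading down
2. arc(right, 1) → at (0,-3), heading left
uniquely the one of 25 2-step routes that fits.

straight(2), arc(right, 1)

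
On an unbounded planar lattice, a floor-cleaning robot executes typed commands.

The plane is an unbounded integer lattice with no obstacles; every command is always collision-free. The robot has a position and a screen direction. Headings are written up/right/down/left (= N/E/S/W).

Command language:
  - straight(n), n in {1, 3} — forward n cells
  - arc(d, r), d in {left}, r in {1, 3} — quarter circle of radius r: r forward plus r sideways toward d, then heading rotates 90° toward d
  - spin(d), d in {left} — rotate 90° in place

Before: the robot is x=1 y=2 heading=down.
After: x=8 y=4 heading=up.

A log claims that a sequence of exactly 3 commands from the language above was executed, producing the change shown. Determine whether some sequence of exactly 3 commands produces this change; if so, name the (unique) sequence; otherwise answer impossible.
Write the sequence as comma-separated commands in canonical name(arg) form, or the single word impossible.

key: order matters: swapping arc(left, 1) and arc(left, 3) lands elsewhere
start: x=1 y=2 heading=down
[1] after arc(left, 1): x=2 y=1 heading=right
[2] after straight(3): x=5 y=1 heading=right
[3] after arc(left, 3): x=8 y=4 heading=up
all 125 alternatives checked — unique.

arc(left, 1), straight(3), arc(left, 3)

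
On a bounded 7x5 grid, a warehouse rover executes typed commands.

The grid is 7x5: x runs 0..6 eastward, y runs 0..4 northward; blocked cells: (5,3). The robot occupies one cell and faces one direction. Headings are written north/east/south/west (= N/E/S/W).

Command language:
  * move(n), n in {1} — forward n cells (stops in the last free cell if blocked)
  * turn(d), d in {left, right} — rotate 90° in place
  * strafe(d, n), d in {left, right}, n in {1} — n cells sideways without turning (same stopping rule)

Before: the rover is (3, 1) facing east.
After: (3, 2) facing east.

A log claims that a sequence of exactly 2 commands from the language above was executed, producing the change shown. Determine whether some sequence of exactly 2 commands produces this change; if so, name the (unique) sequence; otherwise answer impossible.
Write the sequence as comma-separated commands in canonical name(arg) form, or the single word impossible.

checked all 2-command options: none fits.

impossible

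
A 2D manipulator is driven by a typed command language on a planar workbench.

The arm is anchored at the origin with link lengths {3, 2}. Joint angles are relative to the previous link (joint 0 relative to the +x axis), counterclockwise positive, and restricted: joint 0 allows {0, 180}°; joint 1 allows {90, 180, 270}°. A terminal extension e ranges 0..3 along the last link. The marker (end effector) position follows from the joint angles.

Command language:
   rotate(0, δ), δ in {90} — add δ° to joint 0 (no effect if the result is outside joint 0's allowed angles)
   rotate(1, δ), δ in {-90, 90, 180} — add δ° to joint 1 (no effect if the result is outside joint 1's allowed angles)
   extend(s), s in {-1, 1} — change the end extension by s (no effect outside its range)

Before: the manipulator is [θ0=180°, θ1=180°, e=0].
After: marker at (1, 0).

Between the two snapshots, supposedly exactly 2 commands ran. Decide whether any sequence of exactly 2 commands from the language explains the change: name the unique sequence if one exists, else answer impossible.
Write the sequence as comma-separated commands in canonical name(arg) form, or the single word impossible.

start: [θ0=180°, θ1=180°, e=0]
step 1 (extend(1)): [θ0=180°, θ1=180°, e=1]
step 2 (extend(1)): [θ0=180°, θ1=180°, e=2]
no rival 2-sequence matches.

extend(1), extend(1)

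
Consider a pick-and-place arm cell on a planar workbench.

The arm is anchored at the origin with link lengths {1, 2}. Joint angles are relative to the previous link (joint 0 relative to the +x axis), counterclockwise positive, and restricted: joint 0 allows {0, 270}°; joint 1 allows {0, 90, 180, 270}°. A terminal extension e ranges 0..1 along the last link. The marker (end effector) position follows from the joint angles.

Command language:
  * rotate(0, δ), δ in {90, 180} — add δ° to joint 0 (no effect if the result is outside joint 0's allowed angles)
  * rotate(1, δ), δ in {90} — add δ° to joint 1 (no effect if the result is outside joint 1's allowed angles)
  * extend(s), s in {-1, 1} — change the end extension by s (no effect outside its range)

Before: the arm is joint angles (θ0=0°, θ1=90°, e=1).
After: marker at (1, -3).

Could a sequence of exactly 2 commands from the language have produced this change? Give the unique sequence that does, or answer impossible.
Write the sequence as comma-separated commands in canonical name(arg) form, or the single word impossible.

from: joint angles (θ0=0°, θ1=90°, e=1)
step 1 (rotate(1, 90)): joint angles (θ0=0°, θ1=180°, e=1)
step 2 (rotate(1, 90)): joint angles (θ0=0°, θ1=270°, e=1)
all 25 alternatives checked — unique.

rotate(1, 90), rotate(1, 90)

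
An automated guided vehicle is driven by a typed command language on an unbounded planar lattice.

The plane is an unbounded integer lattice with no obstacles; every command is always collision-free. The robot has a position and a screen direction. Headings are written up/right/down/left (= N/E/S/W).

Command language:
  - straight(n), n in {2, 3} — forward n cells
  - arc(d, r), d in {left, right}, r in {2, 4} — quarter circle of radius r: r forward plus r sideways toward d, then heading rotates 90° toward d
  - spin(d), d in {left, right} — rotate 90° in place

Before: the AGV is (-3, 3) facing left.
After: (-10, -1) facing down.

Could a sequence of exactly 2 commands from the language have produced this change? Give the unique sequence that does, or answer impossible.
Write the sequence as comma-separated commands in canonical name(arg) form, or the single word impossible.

key: cell and facing (now S) both changed — the 2 commands mix motion and turning
initial: (-3, 3) facing left
t=1 straight(3) ⇒ (-6, 3) facing left
t=2 arc(left, 4) ⇒ (-10, -1) facing down
no rival 2-sequence matches.

straight(3), arc(left, 4)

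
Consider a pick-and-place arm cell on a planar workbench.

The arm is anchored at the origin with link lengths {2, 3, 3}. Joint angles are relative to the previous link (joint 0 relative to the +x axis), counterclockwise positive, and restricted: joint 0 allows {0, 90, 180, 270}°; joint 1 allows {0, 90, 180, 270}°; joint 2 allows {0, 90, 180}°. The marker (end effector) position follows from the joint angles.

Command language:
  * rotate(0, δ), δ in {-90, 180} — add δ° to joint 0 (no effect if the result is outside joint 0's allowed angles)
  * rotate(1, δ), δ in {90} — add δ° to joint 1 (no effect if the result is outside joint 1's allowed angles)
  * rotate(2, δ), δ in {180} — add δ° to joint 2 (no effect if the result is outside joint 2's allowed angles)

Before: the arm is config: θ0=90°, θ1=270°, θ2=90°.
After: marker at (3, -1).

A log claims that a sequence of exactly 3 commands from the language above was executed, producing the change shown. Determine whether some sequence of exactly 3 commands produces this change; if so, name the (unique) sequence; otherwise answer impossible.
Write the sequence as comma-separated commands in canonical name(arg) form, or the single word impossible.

start: config: θ0=90°, θ1=270°, θ2=90°
t=1 rotate(1, 90) ⇒ config: θ0=90°, θ1=0°, θ2=90°
t=2 rotate(1, 90) ⇒ config: θ0=90°, θ1=90°, θ2=90°
t=3 rotate(1, 90) ⇒ config: θ0=90°, θ1=180°, θ2=90°
no other 3-command option fits: unique.

rotate(1, 90), rotate(1, 90), rotate(1, 90)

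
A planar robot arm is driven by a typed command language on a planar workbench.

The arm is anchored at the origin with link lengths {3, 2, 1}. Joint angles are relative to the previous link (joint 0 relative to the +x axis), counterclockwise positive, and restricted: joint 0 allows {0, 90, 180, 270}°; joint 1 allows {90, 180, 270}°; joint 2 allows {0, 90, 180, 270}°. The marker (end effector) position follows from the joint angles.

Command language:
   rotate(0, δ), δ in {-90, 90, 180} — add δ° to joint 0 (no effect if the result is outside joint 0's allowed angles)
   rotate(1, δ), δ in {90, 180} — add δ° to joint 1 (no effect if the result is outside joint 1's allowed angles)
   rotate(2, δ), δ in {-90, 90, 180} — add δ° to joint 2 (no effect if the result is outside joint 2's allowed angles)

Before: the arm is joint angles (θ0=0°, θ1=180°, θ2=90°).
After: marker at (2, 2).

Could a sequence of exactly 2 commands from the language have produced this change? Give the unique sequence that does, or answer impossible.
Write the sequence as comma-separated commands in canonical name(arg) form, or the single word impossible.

rotate(1, 90), rotate(1, 180)

key: order matters: swapping rotate(1, 90) and rotate(1, 180) lands elsewhere
initial: joint angles (θ0=0°, θ1=180°, θ2=90°)
1. rotate(1, 90) → joint angles (θ0=0°, θ1=270°, θ2=90°)
2. rotate(1, 180) → joint angles (θ0=0°, θ1=90°, θ2=90°)
no rival 2-sequence matches.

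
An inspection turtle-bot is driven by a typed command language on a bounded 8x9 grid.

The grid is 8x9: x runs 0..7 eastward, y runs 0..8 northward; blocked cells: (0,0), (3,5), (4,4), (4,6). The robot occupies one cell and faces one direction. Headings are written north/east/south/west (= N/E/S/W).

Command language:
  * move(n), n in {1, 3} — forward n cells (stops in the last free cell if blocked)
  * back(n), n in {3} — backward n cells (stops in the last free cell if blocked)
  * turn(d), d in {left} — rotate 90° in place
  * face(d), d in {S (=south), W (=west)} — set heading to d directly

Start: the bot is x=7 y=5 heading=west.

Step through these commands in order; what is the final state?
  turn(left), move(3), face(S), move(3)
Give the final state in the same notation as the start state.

x=7 y=0 heading=south

from: x=7 y=5 heading=west
[1] after turn(left): x=7 y=5 heading=south
[2] after move(3): x=7 y=2 heading=south
[3] after face(S): x=7 y=2 heading=south
[4] after move(3): x=7 y=0 heading=south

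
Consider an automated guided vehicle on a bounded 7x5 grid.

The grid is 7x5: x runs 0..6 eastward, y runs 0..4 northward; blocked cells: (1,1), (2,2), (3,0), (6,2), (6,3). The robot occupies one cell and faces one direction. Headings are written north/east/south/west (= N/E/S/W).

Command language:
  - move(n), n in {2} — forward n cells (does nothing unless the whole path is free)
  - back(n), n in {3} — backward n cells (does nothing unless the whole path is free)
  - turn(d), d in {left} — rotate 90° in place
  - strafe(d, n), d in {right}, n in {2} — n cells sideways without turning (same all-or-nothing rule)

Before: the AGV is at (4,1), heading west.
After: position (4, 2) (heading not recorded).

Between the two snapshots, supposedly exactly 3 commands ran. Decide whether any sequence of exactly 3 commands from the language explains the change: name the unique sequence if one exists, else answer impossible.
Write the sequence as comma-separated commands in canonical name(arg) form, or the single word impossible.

key: running move(2) before turn(left) would end elsewhere — order is forced
t0: at (4,1), heading west
step 1 (turn(left)): at (4,1), heading south
step 2 (back(3)): at (4,4), heading south
step 3 (move(2)): at (4,2), heading south
no other 3-command option fits: unique.

turn(left), back(3), move(2)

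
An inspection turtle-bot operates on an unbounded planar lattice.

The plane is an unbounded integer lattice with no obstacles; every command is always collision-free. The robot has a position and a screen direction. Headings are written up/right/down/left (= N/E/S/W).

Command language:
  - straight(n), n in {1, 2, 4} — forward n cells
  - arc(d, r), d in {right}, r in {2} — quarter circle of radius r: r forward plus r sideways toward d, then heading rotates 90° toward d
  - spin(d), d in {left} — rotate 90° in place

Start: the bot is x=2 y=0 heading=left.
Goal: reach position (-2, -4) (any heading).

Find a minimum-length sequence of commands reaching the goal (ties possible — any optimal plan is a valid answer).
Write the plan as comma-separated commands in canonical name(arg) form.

straight(4), spin(left), straight(4)

t0: x=2 y=0 heading=left
[1] after straight(4): x=-2 y=0 heading=left
[2] after spin(left): x=-2 y=0 heading=down
[3] after straight(4): x=-2 y=-4 heading=down
shorter routes all fall short; 3 is best.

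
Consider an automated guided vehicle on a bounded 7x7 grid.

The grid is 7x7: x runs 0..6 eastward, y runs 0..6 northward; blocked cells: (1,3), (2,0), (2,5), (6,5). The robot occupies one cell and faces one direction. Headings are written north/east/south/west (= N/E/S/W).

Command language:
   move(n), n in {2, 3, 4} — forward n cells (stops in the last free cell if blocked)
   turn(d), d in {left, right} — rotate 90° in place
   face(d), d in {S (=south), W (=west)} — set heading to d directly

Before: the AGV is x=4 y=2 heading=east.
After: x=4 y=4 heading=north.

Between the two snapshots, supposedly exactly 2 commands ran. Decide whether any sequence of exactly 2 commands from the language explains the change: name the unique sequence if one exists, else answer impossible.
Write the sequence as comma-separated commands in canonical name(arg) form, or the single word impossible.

key: position moved to (4,4) AND the heading swung to N — translation plus rotation needed
begin: x=4 y=2 heading=east
step 1 (turn(left)): x=4 y=2 heading=north
step 2 (move(2)): x=4 y=4 heading=north
no other 2-command option fits: unique.

turn(left), move(2)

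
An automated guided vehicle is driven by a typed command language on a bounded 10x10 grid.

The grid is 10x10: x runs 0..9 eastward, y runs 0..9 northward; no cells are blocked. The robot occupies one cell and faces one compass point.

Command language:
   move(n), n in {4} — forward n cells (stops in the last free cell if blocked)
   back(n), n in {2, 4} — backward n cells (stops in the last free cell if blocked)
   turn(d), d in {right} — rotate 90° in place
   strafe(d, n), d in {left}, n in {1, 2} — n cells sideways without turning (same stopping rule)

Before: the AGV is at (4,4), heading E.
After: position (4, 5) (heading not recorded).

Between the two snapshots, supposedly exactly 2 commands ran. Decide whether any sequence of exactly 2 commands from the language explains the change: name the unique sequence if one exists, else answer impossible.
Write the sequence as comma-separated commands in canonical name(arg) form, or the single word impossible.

strafe(left, 1), turn(right)

key: order matters: swapping strafe(left, 1) and turn(right) lands elsewhere
begin: at (4,4), heading E
[1] after strafe(left, 1): at (4,5), heading E
[2] after turn(right): at (4,5), heading S
uniquely the one of 36 2-step routes that fits.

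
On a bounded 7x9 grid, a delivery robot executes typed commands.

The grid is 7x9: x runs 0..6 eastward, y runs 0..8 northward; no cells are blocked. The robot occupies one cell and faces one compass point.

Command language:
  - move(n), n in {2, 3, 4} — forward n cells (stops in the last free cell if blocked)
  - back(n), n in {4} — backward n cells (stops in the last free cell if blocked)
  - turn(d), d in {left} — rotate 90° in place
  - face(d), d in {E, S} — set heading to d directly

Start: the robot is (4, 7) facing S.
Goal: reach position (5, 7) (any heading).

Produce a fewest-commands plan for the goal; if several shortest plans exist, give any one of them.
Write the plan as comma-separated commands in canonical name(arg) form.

initial: (4, 7) facing S
1. turn(left) → (4, 7) facing E
2. move(3) → (6, 7) facing E
3. back(4) → (2, 7) facing E
4. move(3) → (5, 7) facing E
nothing shorter than 4 reaches the goal.

turn(left), move(3), back(4), move(3)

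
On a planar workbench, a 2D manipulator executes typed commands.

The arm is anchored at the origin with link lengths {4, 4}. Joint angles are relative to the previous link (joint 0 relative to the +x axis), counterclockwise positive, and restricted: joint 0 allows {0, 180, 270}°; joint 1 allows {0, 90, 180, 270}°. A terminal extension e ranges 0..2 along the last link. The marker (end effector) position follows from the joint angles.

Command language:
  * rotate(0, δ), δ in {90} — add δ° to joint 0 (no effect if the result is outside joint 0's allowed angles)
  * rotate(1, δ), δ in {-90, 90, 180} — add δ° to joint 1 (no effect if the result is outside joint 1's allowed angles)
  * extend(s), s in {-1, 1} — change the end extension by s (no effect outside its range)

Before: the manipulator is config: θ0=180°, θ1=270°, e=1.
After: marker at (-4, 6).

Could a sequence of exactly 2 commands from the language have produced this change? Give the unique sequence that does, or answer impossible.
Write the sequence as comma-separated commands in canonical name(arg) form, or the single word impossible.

extend(1), extend(1)

t0: config: θ0=180°, θ1=270°, e=1
step 1 (extend(1)): config: θ0=180°, θ1=270°, e=2
step 2 (extend(1)): config: θ0=180°, θ1=270°, e=2
all 36 alternatives checked — unique.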